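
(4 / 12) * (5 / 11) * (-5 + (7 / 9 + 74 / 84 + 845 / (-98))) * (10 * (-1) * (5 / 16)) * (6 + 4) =824375 / 14553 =56.65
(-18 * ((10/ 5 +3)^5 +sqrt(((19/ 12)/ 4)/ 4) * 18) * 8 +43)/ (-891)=4 * sqrt(57)/ 33 +449957/ 891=505.92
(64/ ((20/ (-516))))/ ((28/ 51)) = -105264/ 35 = -3007.54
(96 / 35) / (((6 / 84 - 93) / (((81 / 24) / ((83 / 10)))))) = -1296 / 107983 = -0.01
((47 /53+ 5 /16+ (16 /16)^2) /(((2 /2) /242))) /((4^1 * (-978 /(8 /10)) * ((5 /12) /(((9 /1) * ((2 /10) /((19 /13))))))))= -5280561 /16414100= -0.32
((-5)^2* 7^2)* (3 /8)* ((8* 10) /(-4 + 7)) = 12250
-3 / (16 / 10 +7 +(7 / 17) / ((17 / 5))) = -4335 / 12602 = -0.34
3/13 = 0.23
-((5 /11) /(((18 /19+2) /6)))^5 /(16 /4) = -1880287678125 /11086987907072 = -0.17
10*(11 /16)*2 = 55 /4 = 13.75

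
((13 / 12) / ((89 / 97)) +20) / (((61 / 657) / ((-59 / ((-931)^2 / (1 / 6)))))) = -0.00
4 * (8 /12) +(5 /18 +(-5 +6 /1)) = 71 /18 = 3.94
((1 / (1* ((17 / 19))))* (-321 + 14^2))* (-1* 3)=7125 / 17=419.12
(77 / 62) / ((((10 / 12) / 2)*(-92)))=-231 / 7130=-0.03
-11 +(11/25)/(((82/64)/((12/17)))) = -187451/17425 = -10.76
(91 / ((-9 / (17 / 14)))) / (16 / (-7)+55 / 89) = 7.36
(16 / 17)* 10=160 / 17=9.41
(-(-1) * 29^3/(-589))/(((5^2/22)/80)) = -8584928/2945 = -2915.09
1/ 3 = 0.33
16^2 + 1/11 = 2817/11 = 256.09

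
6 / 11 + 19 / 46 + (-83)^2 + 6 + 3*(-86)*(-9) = 4664287 / 506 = 9217.96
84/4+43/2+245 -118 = 339/2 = 169.50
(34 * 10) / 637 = 340 / 637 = 0.53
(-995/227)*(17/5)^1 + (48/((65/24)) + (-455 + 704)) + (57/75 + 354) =44750439/73775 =606.58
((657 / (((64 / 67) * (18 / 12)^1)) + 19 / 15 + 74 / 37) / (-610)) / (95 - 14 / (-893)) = -197945059 / 24843787200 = -0.01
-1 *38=-38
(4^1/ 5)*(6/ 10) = 12/ 25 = 0.48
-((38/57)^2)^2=-16/81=-0.20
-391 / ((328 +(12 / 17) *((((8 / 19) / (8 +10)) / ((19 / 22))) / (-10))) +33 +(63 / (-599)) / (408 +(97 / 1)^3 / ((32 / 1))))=-2851259800385265 / 2632479095263247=-1.08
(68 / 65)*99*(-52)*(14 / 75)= -125664 / 125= -1005.31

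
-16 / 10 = -8 / 5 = -1.60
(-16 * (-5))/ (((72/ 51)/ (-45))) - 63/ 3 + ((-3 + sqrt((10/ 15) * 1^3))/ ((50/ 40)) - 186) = -13797/ 5 + 4 * sqrt(6)/ 15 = -2758.75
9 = 9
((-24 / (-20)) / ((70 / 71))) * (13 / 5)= 2769 / 875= 3.16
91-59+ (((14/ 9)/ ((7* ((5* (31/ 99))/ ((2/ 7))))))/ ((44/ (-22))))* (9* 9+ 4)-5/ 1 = 5485/ 217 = 25.28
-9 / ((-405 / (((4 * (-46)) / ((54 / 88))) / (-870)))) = 4048 / 528525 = 0.01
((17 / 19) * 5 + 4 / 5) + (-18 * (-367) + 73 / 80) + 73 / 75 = 150780037 / 22800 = 6613.16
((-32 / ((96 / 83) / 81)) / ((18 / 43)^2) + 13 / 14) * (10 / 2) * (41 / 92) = -220209155 / 7728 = -28494.97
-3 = -3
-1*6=-6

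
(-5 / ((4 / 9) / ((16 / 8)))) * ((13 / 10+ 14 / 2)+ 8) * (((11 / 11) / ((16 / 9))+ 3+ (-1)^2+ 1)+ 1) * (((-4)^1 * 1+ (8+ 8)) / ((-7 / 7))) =462105 / 16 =28881.56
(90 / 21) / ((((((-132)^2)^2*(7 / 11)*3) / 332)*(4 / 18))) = 415 / 37566144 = 0.00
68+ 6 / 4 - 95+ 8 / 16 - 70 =-95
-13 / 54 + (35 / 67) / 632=-274291 / 1143288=-0.24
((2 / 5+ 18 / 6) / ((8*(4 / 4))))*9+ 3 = 273 / 40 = 6.82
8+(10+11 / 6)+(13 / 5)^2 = 3989 / 150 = 26.59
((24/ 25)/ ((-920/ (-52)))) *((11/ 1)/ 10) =858/ 14375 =0.06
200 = 200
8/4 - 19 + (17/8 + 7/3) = -301/24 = -12.54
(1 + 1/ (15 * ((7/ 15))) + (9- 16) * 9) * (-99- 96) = 84435/ 7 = 12062.14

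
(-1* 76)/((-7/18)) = 1368/7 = 195.43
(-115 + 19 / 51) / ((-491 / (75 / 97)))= 146150 / 809659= 0.18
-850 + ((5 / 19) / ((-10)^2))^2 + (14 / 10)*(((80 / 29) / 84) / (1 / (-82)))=-10725743113 / 12562800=-853.77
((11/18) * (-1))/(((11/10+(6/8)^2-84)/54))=2640/6587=0.40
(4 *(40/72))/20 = 1/9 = 0.11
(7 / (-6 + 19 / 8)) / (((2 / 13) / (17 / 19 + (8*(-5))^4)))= -32132425.02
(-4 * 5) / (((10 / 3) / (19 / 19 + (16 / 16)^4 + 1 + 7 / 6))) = -25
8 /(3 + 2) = 8 /5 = 1.60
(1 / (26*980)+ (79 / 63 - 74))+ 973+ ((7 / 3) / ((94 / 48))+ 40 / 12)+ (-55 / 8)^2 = 82089385759 / 86224320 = 952.04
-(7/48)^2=-49/2304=-0.02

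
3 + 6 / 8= 15 / 4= 3.75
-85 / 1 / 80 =-17 / 16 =-1.06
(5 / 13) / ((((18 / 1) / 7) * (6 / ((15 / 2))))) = 175 / 936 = 0.19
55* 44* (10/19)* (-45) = -1089000/19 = -57315.79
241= 241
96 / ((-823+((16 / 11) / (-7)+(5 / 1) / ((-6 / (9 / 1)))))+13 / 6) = -22176 / 191393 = -0.12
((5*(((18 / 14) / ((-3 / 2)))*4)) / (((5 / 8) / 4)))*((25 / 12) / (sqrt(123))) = -1600*sqrt(123) / 861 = -20.61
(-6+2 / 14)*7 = -41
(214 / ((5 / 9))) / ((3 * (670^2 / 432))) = 69336 / 561125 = 0.12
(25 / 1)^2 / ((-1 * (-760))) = 125 / 152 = 0.82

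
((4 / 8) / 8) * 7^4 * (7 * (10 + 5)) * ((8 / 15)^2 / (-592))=-16807 / 2220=-7.57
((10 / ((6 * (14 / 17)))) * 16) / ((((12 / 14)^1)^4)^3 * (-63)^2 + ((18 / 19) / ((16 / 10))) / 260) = 108444669307520 / 2090450068256619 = 0.05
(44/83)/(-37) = -44/3071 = -0.01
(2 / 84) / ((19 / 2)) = 1 / 399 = 0.00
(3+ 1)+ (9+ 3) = 16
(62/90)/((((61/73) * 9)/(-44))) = -99572/24705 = -4.03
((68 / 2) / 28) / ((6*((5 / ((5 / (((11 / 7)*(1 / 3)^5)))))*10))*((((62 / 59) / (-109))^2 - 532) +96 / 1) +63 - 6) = -372219849 / 34384236754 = -0.01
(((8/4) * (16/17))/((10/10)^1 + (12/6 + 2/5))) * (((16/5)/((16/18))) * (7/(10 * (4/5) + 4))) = 336/289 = 1.16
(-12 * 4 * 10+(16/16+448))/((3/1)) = -31/3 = -10.33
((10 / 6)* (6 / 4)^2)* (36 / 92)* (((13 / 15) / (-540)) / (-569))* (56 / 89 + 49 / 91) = 0.00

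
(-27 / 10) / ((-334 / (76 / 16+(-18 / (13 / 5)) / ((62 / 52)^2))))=-12447 / 12838960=-0.00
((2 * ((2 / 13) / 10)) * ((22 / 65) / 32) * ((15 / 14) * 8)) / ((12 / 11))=121 / 47320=0.00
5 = 5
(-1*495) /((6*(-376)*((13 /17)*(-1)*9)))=-935 /29328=-0.03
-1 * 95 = -95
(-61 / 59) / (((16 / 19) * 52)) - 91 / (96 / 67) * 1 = -9356275 / 147264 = -63.53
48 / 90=8 / 15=0.53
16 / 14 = 8 / 7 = 1.14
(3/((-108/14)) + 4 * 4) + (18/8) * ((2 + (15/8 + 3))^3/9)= 1785119/18432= 96.85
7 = 7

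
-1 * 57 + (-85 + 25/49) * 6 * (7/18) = -1779/7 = -254.14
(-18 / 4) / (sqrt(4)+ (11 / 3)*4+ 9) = -27 / 154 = -0.18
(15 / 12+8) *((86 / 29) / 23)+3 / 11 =21503 / 14674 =1.47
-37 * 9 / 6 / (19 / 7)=-20.45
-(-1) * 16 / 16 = 1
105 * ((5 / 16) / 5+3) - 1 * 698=-6023 / 16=-376.44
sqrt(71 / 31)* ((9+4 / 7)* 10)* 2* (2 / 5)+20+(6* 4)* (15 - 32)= -388+536* sqrt(2201) / 217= -272.12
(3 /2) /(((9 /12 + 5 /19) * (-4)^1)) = -57 /154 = -0.37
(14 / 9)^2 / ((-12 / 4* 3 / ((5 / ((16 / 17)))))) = -4165 / 2916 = -1.43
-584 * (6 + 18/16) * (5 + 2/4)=-45771/2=-22885.50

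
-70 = -70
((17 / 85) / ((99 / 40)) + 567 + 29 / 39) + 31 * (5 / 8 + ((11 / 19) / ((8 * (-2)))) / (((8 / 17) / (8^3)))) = -633.22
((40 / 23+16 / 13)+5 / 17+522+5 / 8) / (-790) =-21384751 / 32124560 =-0.67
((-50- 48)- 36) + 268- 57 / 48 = 2125 / 16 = 132.81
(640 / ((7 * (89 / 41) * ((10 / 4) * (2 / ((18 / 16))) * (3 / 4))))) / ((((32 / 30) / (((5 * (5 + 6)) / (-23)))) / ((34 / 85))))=-162360 / 14329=-11.33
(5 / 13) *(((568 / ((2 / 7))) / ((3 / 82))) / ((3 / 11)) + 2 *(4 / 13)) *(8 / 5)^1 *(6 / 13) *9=509306.00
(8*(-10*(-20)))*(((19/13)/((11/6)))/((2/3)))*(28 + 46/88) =85842000/1573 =54572.16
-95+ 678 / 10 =-136 / 5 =-27.20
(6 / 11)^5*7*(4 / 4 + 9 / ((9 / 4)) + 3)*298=129765888 / 161051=805.74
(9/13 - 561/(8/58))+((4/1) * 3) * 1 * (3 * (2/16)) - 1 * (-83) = -206911/52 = -3979.06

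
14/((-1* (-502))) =7/251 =0.03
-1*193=-193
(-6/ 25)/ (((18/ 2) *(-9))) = 2/ 675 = 0.00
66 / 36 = 11 / 6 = 1.83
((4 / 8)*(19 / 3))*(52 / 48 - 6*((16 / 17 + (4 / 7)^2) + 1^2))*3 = -118.97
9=9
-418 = -418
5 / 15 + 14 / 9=17 / 9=1.89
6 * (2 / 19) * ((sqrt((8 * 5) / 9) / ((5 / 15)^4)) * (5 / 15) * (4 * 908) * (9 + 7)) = 12552192 * sqrt(10) / 19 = 2089132.44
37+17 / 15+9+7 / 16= 11417 / 240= 47.57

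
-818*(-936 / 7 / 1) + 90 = 766278 / 7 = 109468.29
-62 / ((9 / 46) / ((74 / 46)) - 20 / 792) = -227106 / 353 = -643.36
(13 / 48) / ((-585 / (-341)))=341 / 2160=0.16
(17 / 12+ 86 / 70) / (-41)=-1111 / 17220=-0.06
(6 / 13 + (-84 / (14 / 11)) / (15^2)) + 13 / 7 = 13823 / 6825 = 2.03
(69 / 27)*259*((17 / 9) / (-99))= -101269 / 8019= -12.63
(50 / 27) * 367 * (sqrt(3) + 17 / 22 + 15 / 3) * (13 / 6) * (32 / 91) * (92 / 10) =2701120 * sqrt(3) / 567 + 171521120 / 6237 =35751.86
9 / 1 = 9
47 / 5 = 9.40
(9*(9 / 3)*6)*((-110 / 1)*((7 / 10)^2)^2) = -2139291 / 500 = -4278.58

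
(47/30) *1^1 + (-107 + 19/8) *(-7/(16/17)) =1497053/1920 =779.72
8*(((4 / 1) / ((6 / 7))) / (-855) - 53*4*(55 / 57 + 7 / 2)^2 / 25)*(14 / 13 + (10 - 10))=-4613863408 / 3167775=-1456.50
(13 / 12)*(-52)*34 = -5746 / 3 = -1915.33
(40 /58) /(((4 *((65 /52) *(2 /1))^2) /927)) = 3708 /145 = 25.57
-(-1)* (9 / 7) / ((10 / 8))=1.03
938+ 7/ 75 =70357/ 75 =938.09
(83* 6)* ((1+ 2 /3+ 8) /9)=534.89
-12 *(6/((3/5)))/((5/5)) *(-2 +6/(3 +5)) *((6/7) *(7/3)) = 300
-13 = -13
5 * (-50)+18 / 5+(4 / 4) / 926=-1140827 / 4630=-246.40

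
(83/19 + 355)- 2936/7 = -7988/133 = -60.06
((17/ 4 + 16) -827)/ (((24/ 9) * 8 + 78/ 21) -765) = 67767/ 62156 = 1.09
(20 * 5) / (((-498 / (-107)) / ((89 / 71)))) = 476150 / 17679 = 26.93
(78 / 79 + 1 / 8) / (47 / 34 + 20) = 11951 / 229732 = 0.05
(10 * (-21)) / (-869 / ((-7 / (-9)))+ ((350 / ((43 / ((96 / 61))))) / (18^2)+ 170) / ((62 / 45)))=179295165 / 848552722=0.21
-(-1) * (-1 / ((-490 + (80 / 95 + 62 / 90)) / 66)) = 56430 / 417641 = 0.14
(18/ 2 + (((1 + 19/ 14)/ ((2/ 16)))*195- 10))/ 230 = 25733/ 1610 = 15.98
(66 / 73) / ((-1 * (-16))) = 33 / 584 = 0.06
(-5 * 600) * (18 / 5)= -10800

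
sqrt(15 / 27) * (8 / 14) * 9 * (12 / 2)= 23.00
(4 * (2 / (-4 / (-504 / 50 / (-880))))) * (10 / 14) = -9 / 550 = -0.02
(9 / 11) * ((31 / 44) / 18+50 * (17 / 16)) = 21053 / 484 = 43.50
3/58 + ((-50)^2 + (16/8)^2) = 145235/58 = 2504.05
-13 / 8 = -1.62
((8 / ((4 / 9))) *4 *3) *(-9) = -1944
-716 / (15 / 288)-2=-68746 / 5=-13749.20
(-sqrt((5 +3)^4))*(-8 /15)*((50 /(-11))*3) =-5120 /11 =-465.45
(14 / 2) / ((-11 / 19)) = -133 / 11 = -12.09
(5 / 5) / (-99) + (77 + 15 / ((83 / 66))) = 730636 / 8217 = 88.92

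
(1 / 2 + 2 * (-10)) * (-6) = 117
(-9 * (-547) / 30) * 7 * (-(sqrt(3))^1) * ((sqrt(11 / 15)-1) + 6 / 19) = -11487 * sqrt(55) / 50 + 149331 * sqrt(3) / 190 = -342.49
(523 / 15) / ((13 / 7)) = 3661 / 195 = 18.77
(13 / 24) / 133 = 13 / 3192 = 0.00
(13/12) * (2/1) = 13/6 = 2.17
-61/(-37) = 61/37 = 1.65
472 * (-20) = -9440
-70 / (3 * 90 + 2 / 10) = -50 / 193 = -0.26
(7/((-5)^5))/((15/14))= -98/46875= -0.00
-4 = -4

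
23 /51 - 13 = -640 /51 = -12.55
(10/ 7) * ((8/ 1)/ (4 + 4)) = 10/ 7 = 1.43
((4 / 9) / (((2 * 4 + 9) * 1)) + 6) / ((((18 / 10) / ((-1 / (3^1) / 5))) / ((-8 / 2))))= 3688 / 4131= 0.89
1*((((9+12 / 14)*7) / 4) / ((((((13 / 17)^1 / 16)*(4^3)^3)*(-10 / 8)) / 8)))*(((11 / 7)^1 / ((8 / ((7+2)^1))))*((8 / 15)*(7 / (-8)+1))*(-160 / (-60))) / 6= -4301 / 9318400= -0.00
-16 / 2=-8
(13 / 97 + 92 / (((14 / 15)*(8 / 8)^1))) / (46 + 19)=67021 / 44135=1.52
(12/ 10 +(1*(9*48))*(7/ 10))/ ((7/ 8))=12144/ 35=346.97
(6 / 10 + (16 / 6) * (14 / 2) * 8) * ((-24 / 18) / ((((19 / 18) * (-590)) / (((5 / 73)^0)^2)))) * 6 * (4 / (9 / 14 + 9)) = 1007552 / 1261125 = 0.80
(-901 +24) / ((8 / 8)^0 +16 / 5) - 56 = -5561 / 21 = -264.81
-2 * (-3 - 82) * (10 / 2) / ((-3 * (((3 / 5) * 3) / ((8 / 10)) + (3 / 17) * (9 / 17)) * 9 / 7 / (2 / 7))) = -1965200 / 73143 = -26.87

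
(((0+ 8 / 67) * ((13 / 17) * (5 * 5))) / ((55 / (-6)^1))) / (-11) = 3120 / 137819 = 0.02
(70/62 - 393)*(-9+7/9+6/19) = 16424096/5301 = 3098.30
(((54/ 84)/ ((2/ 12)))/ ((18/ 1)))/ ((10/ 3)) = 9/ 140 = 0.06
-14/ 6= -2.33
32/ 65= 0.49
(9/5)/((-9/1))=-1/5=-0.20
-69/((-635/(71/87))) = 1633/18415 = 0.09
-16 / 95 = -0.17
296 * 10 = 2960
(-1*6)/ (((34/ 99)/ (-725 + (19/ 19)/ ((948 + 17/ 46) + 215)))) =1047554883/ 82705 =12666.16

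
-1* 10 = -10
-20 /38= -10 /19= -0.53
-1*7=-7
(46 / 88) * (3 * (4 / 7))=69 / 77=0.90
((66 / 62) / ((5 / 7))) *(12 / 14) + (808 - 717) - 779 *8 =-951657 / 155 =-6139.72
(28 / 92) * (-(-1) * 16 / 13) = 0.37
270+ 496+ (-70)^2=5666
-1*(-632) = 632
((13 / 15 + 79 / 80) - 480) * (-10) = 114755 / 24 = 4781.46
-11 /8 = -1.38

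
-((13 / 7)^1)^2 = -169 / 49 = -3.45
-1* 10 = -10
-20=-20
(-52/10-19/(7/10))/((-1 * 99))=1132/3465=0.33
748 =748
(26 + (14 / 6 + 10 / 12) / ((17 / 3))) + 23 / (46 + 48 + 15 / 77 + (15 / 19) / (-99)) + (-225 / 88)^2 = 907214610741 / 27210720064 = 33.34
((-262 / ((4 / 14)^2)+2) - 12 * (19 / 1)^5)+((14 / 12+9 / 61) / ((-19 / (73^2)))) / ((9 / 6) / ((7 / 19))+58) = -179576986518269 / 6043026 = -29716401.44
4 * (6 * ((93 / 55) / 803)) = 2232 / 44165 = 0.05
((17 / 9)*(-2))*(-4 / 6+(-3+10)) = -646 / 27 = -23.93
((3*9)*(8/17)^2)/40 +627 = 906231/1445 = 627.15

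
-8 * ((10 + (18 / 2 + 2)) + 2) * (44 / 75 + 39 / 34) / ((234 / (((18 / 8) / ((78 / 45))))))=-101683 / 57460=-1.77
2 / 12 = 1 / 6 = 0.17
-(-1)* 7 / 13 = 0.54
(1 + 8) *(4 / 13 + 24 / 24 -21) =-2304 / 13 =-177.23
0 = 0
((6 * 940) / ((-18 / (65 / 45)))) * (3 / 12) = -3055 / 27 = -113.15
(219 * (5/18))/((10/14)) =85.17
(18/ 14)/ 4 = 9/ 28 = 0.32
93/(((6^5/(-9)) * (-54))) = 0.00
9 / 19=0.47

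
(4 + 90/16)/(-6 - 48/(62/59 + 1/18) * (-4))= 12925/224976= 0.06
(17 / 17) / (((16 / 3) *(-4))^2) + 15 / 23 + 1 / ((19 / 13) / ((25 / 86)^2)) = 2357080757 / 3309621248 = 0.71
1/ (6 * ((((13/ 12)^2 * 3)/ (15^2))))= 1800/ 169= 10.65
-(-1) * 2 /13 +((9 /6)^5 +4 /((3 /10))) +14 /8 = 28493 /1248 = 22.83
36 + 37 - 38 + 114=149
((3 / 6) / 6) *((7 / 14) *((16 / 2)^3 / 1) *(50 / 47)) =3200 / 141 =22.70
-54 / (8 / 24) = -162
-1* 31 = -31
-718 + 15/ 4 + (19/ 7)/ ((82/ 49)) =-116871/ 164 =-712.63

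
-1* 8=-8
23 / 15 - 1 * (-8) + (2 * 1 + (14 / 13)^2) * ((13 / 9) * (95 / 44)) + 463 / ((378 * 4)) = 19.69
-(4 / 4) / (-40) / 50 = 1 / 2000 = 0.00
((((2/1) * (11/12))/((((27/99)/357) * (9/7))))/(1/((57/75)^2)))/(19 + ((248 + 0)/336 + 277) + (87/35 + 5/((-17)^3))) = 1251360314743/347306772375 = 3.60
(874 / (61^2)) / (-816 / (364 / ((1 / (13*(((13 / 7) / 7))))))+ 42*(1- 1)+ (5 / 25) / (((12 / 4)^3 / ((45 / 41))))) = -236181894 / 645396287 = -0.37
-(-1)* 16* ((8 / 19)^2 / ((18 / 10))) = 5120 / 3249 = 1.58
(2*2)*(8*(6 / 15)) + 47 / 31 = 2219 / 155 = 14.32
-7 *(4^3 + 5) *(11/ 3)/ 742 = -253/ 106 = -2.39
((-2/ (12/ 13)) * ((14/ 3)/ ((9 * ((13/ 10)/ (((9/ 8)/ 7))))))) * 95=-475/ 36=-13.19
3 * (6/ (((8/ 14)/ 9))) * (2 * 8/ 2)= 2268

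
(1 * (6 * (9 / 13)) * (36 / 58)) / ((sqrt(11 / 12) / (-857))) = -1666008 * sqrt(33) / 4147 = -2307.81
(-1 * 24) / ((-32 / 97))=291 / 4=72.75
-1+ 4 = 3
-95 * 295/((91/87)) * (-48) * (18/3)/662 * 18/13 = 6319749600/391573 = 16139.39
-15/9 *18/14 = -15/7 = -2.14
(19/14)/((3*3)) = 19/126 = 0.15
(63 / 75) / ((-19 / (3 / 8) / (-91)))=5733 / 3800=1.51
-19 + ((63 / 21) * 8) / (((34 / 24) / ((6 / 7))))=-533 / 119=-4.48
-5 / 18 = -0.28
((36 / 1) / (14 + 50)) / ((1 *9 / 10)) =5 / 8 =0.62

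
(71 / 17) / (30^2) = 71 / 15300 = 0.00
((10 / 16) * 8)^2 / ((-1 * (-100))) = 1 / 4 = 0.25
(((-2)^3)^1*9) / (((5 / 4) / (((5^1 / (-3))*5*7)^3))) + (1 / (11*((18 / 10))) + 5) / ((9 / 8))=10187104000 / 891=11433337.82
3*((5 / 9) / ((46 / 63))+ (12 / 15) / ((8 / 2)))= 663 / 230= 2.88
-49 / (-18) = 49 / 18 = 2.72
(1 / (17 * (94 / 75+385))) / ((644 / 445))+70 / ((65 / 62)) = 275288901091 / 4122983956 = 66.77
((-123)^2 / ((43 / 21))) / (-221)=-317709 / 9503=-33.43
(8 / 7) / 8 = 1 / 7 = 0.14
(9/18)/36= 1/72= 0.01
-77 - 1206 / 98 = -4376 / 49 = -89.31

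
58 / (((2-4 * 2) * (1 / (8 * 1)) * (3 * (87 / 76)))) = -608 / 27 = -22.52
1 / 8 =0.12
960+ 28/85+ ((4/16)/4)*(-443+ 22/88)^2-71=285949293/21760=13141.05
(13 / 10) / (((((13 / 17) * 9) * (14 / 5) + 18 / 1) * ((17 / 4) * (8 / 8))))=13 / 1584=0.01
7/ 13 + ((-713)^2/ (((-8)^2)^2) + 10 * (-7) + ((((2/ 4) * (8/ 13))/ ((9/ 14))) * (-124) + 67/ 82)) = -76263091/ 19648512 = -3.88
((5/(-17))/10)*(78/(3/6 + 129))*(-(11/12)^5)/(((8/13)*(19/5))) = 0.00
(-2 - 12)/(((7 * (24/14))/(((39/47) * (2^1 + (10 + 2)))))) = -637/47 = -13.55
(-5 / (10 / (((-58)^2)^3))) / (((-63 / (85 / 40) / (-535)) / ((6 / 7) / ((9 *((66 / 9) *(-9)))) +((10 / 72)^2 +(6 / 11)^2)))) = -1872821679168392585 / 17288964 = -108324690777.79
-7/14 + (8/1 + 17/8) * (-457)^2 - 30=16916525/8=2114565.62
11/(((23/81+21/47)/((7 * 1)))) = 293139/2782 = 105.37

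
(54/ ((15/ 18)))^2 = 104976/ 25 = 4199.04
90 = 90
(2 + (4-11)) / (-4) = 5 / 4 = 1.25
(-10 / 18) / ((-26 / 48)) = 40 / 39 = 1.03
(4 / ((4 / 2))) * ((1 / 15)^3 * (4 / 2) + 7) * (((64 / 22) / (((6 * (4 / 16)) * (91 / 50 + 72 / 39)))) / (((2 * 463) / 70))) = 550414592 / 983066139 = 0.56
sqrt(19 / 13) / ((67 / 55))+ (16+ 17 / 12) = 55 * sqrt(247) / 871+ 209 / 12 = 18.41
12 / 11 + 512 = 5644 / 11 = 513.09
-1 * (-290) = 290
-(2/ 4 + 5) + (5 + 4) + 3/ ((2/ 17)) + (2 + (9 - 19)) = 21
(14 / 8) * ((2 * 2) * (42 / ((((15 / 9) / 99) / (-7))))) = -611226 / 5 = -122245.20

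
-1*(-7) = 7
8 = 8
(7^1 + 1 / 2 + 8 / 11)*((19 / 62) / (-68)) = -3439 / 92752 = -0.04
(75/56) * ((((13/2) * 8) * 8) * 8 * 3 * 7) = 93600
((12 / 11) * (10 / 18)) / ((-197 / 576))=-3840 / 2167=-1.77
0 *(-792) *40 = 0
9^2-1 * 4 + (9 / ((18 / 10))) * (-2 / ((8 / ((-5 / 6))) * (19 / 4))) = 8803 / 114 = 77.22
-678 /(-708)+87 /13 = 11735 /1534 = 7.65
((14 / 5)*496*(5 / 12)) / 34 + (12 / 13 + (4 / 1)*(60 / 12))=25156 / 663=37.94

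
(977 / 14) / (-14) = -977 / 196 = -4.98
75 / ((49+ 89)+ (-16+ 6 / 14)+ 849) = 21 / 272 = 0.08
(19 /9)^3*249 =569297 /243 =2342.79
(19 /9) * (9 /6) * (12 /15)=38 /15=2.53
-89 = -89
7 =7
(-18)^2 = 324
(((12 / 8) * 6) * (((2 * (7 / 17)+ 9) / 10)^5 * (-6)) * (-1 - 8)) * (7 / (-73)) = -220946267517507 / 5182478050000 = -42.63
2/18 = 1/9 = 0.11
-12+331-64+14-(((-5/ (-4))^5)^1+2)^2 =255307015/ 1048576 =243.48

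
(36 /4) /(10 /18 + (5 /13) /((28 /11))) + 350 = 839734 /2315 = 362.74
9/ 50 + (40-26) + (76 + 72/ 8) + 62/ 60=7516/ 75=100.21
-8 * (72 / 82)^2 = -10368 / 1681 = -6.17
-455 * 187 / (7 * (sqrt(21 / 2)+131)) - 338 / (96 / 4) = -44012189 / 411612+12155 * sqrt(42) / 34301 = -104.63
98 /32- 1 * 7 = -63 /16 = -3.94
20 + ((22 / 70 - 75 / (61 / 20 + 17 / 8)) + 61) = 161374 / 2415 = 66.82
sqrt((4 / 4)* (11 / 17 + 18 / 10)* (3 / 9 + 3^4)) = 8* sqrt(202215) / 255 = 14.11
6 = 6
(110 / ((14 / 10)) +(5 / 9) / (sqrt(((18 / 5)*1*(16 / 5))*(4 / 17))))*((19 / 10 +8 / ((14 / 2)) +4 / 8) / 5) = 31*sqrt(34) / 756 +2728 / 49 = 55.91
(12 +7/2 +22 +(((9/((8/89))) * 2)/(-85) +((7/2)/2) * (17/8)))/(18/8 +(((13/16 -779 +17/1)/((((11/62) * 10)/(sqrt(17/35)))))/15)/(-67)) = 40694132536076250/2314827697451111 -441200320040865 * sqrt(595)/4629655394902222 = 15.26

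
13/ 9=1.44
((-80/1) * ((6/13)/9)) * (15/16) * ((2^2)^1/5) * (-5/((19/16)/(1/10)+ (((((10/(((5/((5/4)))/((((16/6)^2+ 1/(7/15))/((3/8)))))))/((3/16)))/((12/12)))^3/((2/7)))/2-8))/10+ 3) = -119873590720339080/12986305696090879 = -9.23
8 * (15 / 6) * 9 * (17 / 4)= 765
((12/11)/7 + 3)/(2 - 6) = -243/308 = -0.79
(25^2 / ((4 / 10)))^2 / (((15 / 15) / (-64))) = -156250000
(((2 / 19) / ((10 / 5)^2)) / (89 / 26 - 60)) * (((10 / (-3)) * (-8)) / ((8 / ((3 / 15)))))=-26 / 83847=-0.00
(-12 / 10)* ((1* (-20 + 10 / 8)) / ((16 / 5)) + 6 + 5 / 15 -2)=293 / 160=1.83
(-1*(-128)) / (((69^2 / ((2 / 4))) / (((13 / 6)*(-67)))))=-27872 / 14283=-1.95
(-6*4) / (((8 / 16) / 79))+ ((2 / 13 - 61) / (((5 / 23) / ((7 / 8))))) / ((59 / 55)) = -24668573 / 6136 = -4020.30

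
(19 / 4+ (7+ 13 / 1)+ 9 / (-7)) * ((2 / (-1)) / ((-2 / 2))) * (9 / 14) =5913 / 196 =30.17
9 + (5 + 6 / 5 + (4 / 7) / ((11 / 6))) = 5972 / 385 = 15.51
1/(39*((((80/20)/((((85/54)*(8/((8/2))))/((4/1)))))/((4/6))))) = 85/25272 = 0.00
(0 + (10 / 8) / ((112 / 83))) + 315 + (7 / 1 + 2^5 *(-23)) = -185057 / 448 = -413.07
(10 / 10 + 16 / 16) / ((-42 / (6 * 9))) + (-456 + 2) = -3196 / 7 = -456.57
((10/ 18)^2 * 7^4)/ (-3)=-60025/ 243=-247.02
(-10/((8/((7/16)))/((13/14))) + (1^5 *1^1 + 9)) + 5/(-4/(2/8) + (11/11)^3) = 3517/384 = 9.16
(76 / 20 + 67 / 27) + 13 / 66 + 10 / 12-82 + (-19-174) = -397517 / 1485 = -267.69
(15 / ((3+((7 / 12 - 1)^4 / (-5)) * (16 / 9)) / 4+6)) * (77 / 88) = 612360 / 314803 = 1.95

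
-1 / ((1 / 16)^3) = -4096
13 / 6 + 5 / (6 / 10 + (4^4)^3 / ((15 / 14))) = 2.17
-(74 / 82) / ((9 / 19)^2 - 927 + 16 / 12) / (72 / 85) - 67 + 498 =425061065761 / 986217936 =431.00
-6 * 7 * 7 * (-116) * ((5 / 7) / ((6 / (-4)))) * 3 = -48720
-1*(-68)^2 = -4624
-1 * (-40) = 40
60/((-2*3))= -10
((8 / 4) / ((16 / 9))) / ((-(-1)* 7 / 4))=9 / 14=0.64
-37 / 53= -0.70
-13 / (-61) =13 / 61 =0.21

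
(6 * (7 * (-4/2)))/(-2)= 42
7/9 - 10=-83/9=-9.22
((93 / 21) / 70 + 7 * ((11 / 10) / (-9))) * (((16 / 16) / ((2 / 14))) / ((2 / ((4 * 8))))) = -27952 / 315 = -88.74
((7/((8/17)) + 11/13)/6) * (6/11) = 1635/1144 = 1.43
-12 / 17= -0.71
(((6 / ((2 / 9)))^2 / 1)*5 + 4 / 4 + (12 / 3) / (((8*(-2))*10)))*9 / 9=3645.98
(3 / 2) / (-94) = -3 / 188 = -0.02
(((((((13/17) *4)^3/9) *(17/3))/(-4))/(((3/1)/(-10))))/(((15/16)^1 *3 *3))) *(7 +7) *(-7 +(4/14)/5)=-2249728/13005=-172.99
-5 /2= -2.50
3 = 3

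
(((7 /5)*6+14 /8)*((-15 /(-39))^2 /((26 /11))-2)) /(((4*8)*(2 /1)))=-1728139 /5624320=-0.31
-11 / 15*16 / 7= -176 / 105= -1.68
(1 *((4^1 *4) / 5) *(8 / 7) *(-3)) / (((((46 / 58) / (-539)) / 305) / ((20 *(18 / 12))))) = 1569173760 / 23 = 68224946.09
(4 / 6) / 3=2 / 9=0.22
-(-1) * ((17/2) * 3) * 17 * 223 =193341/2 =96670.50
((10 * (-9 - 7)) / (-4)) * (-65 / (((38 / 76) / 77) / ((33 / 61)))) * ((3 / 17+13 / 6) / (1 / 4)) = -2105303200 / 1037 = -2030186.31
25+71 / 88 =2271 / 88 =25.81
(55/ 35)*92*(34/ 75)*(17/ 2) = 292468/ 525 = 557.08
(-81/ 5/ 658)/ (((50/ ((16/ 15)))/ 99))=-10692/ 205625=-0.05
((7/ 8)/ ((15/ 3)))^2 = 49/ 1600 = 0.03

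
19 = 19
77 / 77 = 1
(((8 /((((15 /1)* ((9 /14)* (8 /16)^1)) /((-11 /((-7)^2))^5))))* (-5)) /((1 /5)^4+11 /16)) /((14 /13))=334986080000 /52556497403193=0.01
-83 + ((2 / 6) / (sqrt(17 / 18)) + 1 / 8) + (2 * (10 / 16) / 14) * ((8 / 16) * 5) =-9257 / 112 + sqrt(34) / 17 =-82.31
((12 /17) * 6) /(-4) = -18 /17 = -1.06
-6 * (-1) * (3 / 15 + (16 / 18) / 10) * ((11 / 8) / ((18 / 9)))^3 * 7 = 121121 / 30720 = 3.94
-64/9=-7.11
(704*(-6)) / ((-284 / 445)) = 6618.59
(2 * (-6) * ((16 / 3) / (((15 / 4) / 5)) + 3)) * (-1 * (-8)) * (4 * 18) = -69888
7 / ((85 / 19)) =133 / 85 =1.56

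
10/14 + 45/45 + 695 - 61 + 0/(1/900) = 4450/7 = 635.71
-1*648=-648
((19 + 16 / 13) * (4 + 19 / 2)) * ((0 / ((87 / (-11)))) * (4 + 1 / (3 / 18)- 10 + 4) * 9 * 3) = 0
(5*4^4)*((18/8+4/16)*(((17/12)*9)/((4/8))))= 81600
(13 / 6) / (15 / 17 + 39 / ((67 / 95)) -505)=-14807 / 3067230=-0.00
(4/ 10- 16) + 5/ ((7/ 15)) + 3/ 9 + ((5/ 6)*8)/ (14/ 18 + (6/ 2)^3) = -2264/ 525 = -4.31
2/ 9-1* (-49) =49.22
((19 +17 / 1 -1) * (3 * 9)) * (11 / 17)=10395 / 17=611.47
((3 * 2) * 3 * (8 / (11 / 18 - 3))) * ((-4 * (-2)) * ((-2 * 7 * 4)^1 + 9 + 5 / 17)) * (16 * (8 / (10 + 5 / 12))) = 25289293824 / 91375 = 276763.82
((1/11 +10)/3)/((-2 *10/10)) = -37/22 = -1.68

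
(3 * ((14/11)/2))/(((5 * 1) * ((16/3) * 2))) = 63/1760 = 0.04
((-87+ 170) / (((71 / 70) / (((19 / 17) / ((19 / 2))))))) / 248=2905 / 74834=0.04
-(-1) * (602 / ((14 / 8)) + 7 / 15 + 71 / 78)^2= 2015920201 / 16900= 119285.22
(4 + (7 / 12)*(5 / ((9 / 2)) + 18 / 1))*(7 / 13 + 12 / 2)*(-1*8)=-278120 / 351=-792.36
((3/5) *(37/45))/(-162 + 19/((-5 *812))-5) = -30044/10170585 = -0.00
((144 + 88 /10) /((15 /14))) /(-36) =-3.96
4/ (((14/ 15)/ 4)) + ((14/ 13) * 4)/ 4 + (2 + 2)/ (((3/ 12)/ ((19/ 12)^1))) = 11890/ 273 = 43.55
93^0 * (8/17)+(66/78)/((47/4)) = 5636/10387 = 0.54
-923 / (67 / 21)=-19383 / 67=-289.30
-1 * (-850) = 850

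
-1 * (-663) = 663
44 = 44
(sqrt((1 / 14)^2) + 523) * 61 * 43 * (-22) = -211290519 / 7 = -30184359.86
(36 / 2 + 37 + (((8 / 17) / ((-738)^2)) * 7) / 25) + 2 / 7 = 22395080573 / 405078975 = 55.29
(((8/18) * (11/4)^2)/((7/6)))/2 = 121/84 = 1.44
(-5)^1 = -5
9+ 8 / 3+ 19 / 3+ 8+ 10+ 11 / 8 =299 / 8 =37.38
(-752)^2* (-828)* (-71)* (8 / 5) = 265958793216 / 5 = 53191758643.20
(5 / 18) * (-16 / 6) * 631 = -12620 / 27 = -467.41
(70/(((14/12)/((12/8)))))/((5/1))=18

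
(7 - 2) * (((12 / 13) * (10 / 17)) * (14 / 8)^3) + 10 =43405 / 1768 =24.55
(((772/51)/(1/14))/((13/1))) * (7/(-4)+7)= 18914/221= 85.58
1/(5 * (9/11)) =11/45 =0.24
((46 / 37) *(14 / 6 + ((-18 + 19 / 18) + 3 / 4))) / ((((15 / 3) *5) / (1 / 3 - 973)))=16744943 / 24975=670.47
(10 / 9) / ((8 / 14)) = 35 / 18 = 1.94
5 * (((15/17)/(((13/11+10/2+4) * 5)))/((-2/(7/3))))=-55/544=-0.10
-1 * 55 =-55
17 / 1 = 17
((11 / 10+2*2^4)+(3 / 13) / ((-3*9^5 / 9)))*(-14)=-197623811 / 426465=-463.40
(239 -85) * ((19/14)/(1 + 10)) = 19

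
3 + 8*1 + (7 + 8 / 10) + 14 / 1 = 164 / 5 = 32.80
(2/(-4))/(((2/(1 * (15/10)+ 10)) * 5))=-23/40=-0.58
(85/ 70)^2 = 1.47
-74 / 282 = -0.26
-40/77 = -0.52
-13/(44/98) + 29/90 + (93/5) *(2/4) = -19139/990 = -19.33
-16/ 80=-1/ 5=-0.20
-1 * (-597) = 597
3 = 3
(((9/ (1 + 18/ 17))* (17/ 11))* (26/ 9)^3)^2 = 26530.43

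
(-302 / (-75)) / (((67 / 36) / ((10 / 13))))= 7248 / 4355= 1.66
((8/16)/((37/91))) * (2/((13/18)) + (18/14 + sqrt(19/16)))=91 * sqrt(19)/296 + 369/74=6.33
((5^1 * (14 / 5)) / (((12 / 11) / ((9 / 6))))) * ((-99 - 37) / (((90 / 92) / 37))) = -4455836 / 45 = -99018.58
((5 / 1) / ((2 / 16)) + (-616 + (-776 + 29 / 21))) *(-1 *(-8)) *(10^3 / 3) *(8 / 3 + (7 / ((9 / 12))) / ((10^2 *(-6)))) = -5413929440 / 567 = -9548376.44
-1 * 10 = -10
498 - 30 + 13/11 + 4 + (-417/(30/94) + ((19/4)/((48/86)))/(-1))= -4445383/5280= -841.93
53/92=0.58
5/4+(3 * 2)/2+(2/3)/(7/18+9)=2921/676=4.32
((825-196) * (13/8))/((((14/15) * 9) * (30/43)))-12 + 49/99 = 1204195/7392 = 162.91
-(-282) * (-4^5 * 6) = -1732608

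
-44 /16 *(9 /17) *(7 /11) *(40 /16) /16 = -315 /2176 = -0.14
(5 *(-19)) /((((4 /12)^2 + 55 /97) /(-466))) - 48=19309647 /296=65235.29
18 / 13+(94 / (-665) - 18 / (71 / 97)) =-14331062 / 613795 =-23.35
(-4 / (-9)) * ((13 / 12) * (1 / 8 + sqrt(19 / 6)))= 13 / 216 + 13 * sqrt(114) / 162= 0.92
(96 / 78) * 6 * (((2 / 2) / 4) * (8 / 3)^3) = 4096 / 117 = 35.01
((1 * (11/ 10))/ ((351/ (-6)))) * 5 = -11/ 117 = -0.09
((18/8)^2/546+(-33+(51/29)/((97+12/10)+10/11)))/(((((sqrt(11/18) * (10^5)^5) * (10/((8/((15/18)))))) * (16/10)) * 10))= -45534969873 * sqrt(22)/843931088000000000000000000000000000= -0.00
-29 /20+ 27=511 /20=25.55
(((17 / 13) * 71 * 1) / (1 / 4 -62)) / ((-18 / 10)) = 24140 / 28899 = 0.84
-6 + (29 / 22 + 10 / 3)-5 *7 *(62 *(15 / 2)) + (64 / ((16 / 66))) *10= -899999 / 66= -13636.35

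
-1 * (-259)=259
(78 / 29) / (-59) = -78 / 1711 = -0.05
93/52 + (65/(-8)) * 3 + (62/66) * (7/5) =-365017/17160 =-21.27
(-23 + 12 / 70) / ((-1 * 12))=799 / 420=1.90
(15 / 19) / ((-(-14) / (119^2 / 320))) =6069 / 2432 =2.50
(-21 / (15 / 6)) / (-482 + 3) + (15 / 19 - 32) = -1419437 / 45505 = -31.19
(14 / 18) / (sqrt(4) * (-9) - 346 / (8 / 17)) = -28 / 27117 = -0.00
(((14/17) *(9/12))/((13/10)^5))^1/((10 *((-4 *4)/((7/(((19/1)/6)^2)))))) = -1653750/2278625141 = -0.00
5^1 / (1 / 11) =55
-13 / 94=-0.14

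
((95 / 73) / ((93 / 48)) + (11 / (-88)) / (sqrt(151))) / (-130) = -152 / 29419 + sqrt(151) / 157040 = -0.01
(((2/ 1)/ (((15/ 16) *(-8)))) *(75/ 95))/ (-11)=0.02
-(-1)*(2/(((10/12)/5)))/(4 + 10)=6/7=0.86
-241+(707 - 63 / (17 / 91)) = 2189 / 17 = 128.76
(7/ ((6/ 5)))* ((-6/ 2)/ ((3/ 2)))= -35/ 3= -11.67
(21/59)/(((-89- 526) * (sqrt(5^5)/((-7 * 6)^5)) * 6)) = 152473104 * sqrt(5)/1511875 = 225.51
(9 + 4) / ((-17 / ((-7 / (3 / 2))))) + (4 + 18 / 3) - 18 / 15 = 3154 / 255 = 12.37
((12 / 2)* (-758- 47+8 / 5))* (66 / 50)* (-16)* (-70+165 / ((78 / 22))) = -59713632 / 25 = -2388545.28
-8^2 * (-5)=320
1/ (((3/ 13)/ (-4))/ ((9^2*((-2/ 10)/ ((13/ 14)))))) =1512/ 5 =302.40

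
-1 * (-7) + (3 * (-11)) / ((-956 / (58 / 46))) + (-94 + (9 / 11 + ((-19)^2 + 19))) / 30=12048023 / 725604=16.60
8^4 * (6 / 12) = 2048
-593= -593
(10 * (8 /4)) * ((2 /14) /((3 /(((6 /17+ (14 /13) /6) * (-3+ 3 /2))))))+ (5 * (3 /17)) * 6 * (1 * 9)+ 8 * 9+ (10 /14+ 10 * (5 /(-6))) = 30376 /273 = 111.27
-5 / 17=-0.29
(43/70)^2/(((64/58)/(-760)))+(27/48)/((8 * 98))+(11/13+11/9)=-270286889/1048320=-257.83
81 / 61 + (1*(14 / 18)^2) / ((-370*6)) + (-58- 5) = -676485829 / 10969020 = -61.67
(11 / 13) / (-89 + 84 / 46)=-253 / 26065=-0.01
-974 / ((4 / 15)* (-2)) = 7305 / 4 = 1826.25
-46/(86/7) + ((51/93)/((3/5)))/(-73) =-1096684/291927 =-3.76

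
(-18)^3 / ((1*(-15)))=388.80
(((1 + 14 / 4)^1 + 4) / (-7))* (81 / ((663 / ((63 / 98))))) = -243 / 2548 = -0.10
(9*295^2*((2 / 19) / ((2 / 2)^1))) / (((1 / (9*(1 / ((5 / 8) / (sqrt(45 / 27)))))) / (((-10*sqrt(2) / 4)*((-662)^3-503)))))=5453464675919400*sqrt(30) / 19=1572097694504555.60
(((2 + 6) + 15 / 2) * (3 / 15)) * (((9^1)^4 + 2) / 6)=203453 / 60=3390.88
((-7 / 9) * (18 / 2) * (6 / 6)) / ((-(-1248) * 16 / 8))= -7 / 2496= -0.00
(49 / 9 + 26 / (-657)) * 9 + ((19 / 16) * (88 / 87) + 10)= 760151 / 12702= 59.84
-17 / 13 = -1.31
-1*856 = -856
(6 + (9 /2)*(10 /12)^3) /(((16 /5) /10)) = 10325 /384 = 26.89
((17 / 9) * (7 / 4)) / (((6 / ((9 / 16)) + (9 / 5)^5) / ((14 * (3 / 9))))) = 2603125 / 4988646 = 0.52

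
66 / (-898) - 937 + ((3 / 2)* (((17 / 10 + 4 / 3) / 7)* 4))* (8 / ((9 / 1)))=-18886874 / 20205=-934.76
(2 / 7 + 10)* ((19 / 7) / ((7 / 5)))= 6840 / 343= 19.94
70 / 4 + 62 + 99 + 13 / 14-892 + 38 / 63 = -44854 / 63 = -711.97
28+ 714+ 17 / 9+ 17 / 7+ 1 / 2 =94099 / 126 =746.82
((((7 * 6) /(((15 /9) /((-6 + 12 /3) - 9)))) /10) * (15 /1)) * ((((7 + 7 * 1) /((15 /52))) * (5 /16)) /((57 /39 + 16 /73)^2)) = -5163145533 /2312750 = -2232.47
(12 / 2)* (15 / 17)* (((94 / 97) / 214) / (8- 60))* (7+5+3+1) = -16920 / 2293759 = -0.01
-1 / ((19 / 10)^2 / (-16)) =1600 / 361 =4.43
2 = 2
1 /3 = 0.33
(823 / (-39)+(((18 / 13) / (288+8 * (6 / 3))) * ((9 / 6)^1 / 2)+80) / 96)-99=-30166519 / 252928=-119.27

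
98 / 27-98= -94.37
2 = 2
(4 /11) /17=4 /187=0.02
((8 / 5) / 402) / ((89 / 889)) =3556 / 89445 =0.04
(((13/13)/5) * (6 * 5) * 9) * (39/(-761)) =-2.77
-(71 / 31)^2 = -5041 / 961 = -5.25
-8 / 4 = -2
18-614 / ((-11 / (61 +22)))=51160 / 11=4650.91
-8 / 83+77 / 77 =75 / 83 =0.90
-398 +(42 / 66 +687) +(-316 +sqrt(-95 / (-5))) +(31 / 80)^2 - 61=-6139829 / 70400 +sqrt(19)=-82.85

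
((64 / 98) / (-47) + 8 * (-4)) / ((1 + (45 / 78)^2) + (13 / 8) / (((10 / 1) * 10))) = -3322675200 / 140020097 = -23.73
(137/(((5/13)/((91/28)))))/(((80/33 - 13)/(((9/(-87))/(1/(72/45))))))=4584294/253025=18.12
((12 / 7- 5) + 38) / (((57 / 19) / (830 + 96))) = 75006 / 7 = 10715.14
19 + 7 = 26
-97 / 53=-1.83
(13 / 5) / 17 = 13 / 85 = 0.15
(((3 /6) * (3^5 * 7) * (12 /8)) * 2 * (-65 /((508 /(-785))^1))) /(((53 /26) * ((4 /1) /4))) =3384947475 /26924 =125722.31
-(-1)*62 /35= 62 /35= 1.77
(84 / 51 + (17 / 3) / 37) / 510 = 3397 / 962370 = 0.00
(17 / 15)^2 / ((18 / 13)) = 3757 / 4050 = 0.93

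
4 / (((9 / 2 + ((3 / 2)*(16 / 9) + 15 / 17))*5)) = 408 / 4105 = 0.10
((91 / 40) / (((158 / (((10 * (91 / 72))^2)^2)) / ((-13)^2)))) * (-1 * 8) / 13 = -38211.43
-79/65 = -1.22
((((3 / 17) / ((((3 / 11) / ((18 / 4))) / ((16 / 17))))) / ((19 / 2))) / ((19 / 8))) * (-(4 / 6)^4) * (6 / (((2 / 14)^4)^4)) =-1497342919743942656 / 312987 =-4784041892295.66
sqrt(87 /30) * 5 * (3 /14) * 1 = 3 * sqrt(290) /28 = 1.82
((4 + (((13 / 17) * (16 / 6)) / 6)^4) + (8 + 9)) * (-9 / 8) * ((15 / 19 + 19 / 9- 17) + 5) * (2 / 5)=235752805427 / 2739906405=86.04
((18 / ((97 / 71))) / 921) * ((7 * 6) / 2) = 8946 / 29779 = 0.30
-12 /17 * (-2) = 1.41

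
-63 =-63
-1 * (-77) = 77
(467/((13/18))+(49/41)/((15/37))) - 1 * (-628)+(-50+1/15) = 3271634/2665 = 1227.63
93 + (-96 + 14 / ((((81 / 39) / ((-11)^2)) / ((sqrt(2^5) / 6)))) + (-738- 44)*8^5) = -25624579 + 44044*sqrt(2) / 81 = -25623810.02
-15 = -15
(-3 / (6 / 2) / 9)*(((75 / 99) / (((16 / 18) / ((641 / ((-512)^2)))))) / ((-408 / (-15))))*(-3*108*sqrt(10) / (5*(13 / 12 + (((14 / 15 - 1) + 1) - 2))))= 6490125*sqrt(10) / 196083712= 0.10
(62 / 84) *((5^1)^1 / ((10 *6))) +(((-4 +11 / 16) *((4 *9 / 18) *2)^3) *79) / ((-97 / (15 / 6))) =21105487 / 48888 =431.71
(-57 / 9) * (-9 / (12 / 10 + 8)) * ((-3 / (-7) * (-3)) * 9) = -23085 / 322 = -71.69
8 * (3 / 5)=24 / 5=4.80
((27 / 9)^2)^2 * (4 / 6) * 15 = 810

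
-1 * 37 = -37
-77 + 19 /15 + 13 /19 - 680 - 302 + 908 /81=-8047733 /7695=-1045.84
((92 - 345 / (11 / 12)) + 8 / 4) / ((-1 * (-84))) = -3.36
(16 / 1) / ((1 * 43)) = 16 / 43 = 0.37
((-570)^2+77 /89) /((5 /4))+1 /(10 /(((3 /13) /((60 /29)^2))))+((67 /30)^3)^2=219335552438446283 /843453000000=260044.78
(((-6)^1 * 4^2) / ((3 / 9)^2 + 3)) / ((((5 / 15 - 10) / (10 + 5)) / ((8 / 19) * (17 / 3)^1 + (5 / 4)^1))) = 671490 / 3857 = 174.10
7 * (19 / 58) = 2.29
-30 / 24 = -5 / 4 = -1.25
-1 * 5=-5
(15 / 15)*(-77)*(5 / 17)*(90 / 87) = -11550 / 493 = -23.43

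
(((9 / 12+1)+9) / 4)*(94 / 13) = 2021 / 104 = 19.43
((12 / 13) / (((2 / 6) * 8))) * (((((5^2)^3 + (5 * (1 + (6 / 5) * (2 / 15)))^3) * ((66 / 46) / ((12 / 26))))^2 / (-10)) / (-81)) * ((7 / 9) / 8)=10764798499994539 / 107122500000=100490.55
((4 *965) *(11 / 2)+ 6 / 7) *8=1188928 / 7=169846.86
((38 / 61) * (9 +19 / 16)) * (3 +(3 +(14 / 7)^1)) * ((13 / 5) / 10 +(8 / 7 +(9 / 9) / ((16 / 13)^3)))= 4304963171 / 43724800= 98.46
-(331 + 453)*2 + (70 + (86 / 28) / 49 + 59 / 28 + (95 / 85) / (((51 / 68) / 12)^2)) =-28215335 / 23324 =-1209.71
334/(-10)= -167/5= -33.40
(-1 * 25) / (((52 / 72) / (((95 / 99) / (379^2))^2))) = -451250 / 292097656024317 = -0.00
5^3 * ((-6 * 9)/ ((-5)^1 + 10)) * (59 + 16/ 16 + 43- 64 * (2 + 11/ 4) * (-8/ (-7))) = 2309850/ 7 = 329978.57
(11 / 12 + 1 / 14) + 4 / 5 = 751 / 420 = 1.79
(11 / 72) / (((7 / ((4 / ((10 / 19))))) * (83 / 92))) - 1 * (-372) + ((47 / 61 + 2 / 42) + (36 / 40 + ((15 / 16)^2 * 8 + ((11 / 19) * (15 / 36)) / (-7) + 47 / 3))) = 76907182963 / 193933152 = 396.57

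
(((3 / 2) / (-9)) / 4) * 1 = -0.04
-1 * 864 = -864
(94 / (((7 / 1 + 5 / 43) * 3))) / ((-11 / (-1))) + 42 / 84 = 9091 / 10098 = 0.90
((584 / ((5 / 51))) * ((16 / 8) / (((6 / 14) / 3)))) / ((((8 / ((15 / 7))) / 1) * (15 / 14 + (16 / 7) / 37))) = 11571084 / 587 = 19712.24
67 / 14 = 4.79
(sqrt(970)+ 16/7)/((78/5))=40/273+ 5 * sqrt(970)/78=2.14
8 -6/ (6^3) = 287/ 36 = 7.97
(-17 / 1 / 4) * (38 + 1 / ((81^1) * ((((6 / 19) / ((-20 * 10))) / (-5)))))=-159239 / 486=-327.65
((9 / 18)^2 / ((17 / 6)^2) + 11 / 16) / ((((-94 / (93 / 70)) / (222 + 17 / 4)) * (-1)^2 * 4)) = -55936059 / 97362944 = -0.57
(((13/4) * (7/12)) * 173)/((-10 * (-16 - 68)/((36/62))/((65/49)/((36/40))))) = 146185/437472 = 0.33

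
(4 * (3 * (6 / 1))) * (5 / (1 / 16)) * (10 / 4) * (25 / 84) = 30000 / 7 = 4285.71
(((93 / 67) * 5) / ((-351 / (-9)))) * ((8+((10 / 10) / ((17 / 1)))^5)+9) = 3741323350 / 1236695447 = 3.03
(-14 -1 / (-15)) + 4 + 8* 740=5910.07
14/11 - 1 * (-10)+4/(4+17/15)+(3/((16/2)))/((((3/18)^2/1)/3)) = 8093/154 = 52.55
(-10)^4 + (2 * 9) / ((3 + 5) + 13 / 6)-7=609681 / 61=9994.77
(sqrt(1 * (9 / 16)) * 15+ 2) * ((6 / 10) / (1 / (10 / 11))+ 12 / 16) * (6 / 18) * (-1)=-1007 / 176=-5.72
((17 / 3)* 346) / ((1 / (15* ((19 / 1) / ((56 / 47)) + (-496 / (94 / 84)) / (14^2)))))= 529659395 / 1316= 402476.74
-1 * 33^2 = -1089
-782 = -782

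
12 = 12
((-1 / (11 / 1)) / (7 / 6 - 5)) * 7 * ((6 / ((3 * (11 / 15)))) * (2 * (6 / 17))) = 15120 / 47311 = 0.32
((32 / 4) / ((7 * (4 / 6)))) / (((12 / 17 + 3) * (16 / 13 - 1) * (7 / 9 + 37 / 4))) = 3536 / 17689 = 0.20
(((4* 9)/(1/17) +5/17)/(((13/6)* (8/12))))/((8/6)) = 281043/884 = 317.92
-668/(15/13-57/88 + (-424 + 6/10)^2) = -19104800/5127066691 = -0.00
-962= -962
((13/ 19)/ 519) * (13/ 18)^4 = 0.00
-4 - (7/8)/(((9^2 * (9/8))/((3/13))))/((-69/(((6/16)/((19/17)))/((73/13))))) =-4.00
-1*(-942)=942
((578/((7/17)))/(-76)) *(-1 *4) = 9826/133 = 73.88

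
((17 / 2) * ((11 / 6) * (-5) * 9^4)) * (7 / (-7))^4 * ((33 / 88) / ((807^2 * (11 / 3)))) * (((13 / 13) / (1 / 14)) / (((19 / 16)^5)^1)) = -85279703040 / 179172999739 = -0.48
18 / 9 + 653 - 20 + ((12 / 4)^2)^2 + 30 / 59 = 42274 / 59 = 716.51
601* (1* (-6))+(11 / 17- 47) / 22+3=-674155 / 187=-3605.11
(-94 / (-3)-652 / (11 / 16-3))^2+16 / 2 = 98151.91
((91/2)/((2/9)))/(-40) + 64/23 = -8597/3680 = -2.34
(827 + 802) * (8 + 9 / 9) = 14661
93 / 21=31 / 7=4.43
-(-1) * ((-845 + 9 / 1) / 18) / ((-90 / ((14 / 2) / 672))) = 209 / 38880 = 0.01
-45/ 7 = -6.43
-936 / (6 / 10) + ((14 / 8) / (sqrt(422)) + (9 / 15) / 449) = -3502197 / 2245 + 7 * sqrt(422) / 1688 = -1559.91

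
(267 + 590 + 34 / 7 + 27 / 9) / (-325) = -6054 / 2275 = -2.66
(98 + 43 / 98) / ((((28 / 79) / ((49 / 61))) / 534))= 203484171 / 1708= 119135.93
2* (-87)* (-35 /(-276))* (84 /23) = -42630 /529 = -80.59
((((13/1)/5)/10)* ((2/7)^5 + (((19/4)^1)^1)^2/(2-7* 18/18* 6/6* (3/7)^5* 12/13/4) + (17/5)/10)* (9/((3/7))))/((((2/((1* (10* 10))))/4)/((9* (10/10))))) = 1711581547110669/14813449700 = 115542.40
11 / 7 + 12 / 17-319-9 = -38761 / 119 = -325.72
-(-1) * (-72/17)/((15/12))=-288/85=-3.39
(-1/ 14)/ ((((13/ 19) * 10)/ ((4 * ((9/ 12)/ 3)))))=-19/ 1820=-0.01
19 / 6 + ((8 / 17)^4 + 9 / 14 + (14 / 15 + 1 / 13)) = 185025233 / 38002055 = 4.87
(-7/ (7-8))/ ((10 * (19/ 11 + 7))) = 77/ 960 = 0.08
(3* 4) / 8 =3 / 2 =1.50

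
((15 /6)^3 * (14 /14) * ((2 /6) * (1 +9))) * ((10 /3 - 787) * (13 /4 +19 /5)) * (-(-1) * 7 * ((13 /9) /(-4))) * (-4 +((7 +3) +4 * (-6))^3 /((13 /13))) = -1998825506.08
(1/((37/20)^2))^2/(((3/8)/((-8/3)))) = -10240000/16867449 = -0.61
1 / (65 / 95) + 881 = 11472 / 13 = 882.46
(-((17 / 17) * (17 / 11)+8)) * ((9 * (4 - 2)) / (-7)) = 270 / 11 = 24.55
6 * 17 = 102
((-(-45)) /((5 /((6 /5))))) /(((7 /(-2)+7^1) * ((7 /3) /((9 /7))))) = 2916 /1715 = 1.70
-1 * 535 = -535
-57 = -57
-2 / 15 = -0.13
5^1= 5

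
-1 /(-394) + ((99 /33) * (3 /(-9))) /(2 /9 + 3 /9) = -3541 /1970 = -1.80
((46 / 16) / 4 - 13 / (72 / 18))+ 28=815 / 32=25.47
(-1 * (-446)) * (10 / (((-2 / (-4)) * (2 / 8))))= 35680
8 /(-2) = -4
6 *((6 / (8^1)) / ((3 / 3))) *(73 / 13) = 657 / 26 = 25.27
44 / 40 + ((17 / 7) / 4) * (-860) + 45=-33323 / 70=-476.04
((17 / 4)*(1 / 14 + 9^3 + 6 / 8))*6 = 1042185 / 56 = 18610.45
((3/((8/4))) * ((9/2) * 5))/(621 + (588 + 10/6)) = 405/14528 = 0.03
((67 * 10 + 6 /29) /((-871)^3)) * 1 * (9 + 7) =-310976 /19162513019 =-0.00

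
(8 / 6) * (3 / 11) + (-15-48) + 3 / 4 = -2723 / 44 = -61.89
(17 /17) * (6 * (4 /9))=8 /3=2.67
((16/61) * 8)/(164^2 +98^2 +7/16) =2048/35624427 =0.00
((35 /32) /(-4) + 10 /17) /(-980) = -137 /426496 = -0.00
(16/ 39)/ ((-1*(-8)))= 2/ 39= 0.05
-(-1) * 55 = 55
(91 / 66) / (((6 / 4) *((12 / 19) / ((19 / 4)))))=32851 / 4752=6.91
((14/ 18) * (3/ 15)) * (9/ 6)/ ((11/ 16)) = 56/ 165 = 0.34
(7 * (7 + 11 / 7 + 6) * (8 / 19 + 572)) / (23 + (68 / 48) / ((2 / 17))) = 26624448 / 15979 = 1666.21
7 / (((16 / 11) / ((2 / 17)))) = 77 / 136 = 0.57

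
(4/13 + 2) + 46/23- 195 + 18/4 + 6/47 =-227371/1222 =-186.06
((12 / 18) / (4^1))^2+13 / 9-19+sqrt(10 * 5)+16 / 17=-10151 / 612+5 * sqrt(2)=-9.52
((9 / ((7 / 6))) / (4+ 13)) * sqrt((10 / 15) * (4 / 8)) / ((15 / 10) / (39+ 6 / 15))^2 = 310472 * sqrt(3) / 2975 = 180.76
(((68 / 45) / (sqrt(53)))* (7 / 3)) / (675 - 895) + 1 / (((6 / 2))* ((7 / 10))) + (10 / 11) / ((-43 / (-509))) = 11.24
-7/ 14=-1/ 2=-0.50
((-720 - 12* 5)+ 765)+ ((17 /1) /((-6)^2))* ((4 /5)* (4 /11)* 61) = -3277 /495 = -6.62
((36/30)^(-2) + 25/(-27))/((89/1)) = -25/9612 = -0.00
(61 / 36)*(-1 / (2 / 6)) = -61 / 12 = -5.08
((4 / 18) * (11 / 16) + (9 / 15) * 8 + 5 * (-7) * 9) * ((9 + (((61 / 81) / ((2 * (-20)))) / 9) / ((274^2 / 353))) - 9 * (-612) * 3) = -5126010.72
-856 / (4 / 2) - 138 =-566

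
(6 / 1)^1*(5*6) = 180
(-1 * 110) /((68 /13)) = -21.03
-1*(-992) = 992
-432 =-432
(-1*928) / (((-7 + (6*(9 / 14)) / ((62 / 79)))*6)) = 201376 / 2715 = 74.17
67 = 67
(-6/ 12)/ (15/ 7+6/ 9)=-21/ 118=-0.18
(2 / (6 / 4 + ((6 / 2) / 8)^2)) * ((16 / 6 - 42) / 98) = -7552 / 15435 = -0.49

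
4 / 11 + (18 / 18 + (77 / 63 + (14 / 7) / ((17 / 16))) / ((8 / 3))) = 11345 / 4488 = 2.53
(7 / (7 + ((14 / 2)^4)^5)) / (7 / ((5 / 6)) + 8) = 5 / 934709405200597808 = 0.00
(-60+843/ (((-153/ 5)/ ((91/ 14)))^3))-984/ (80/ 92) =-57289943501/ 47754360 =-1199.68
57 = 57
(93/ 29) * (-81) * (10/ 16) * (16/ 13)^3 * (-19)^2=-109266.51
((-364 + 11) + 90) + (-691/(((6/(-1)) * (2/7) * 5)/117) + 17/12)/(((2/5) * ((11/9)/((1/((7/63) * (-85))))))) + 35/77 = -2305.64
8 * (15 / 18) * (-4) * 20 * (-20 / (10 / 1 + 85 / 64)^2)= 1048576 / 12615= 83.12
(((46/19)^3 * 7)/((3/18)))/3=1362704/6859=198.67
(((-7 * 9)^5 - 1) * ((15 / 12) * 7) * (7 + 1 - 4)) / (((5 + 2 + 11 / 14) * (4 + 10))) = -318672284.77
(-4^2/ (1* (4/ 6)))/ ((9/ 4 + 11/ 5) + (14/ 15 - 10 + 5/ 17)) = 24480/ 4409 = 5.55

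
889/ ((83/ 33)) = 29337/ 83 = 353.46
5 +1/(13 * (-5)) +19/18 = 7067/1170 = 6.04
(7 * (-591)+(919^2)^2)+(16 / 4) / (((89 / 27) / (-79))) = 63482211785444 / 89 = 713283278488.13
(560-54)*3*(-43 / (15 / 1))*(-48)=208876.80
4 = 4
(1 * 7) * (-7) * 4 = -196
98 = 98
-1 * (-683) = 683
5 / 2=2.50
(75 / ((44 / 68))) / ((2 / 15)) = 19125 / 22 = 869.32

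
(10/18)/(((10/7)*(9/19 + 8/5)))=665/3546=0.19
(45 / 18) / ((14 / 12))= 15 / 7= 2.14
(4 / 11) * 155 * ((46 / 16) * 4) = 7130 / 11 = 648.18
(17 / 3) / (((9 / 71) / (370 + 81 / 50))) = 22427267 / 1350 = 16612.79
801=801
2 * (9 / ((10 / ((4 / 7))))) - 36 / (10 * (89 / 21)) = 558 / 3115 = 0.18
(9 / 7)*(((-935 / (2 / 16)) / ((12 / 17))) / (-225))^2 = 40424164 / 14175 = 2851.79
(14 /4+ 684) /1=1375 /2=687.50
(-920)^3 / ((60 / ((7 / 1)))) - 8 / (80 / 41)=-90846937.43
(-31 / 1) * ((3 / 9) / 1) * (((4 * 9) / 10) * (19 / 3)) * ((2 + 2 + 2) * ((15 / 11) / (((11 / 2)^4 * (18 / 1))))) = -18848 / 161051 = -0.12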